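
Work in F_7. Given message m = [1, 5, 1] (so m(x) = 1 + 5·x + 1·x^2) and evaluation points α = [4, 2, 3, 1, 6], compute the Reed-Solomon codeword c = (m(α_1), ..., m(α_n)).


c = [2, 1, 4, 0, 4]

Message polynomial: m(x) = 1 + 5·x + 1·x^2 (mod 7).
For each evaluation point α_i, compute m(α_i) mod 7:
  α_1 = 4: Horner steps 1 → 2 → 2, so m(4) = 2.
  α_2 = 2: Horner steps 1 → 0 → 1, so m(2) = 1.
  α_3 = 3: Horner steps 1 → 1 → 4, so m(3) = 4.
  α_4 = 1: Horner steps 1 → 6 → 0, so m(1) = 0.
  α_5 = 6: Horner steps 1 → 4 → 4, so m(6) = 4.
Codeword c = [2, 1, 4, 0, 4] ∈ F_7^5.


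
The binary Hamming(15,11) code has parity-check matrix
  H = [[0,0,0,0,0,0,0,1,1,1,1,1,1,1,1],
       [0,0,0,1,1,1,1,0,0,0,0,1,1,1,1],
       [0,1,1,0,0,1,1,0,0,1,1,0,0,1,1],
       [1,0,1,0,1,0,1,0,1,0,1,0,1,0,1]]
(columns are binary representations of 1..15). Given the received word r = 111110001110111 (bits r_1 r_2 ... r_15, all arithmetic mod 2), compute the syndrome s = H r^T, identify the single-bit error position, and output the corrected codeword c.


s = (0, 1, 0, 1)^T, error position = 5, corrected codeword c = 111100001110111

Compute s = H r^T mod 2 one row at a time:
  s_1 = 0 + 1 + 1 + 1 + 0 + 1 + 1 + 1 = 6 ≡ 0 (mod 2).
  s_2 = 1 + 1 + 0 + 0 + 0 + 1 + 1 + 1 = 5 ≡ 1 (mod 2).
  s_3 = 1 + 1 + 0 + 0 + 1 + 1 + 1 + 1 = 6 ≡ 0 (mod 2).
  s_4 = 1 + 1 + 1 + 0 + 1 + 1 + 1 + 1 = 7 ≡ 1 (mod 2).
s = (0, 1, 0, 1)^T — this equals column 5 of H (binary 0101), so error is at position 5.
Correct: flip bit 5 of r = 111110001110111 to get c = 111100001110111.


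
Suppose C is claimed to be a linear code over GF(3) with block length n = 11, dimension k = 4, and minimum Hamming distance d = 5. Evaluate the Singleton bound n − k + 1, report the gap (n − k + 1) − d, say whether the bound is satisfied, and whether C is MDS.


Singleton RHS = n − k + 1 = 8, slack = 3, bound satisfied, not MDS.

Singleton bound: d ≤ n − k + 1.
Here n = 11, k = 4, so n − k + 1 = 8.
Given d = 5, check d ≤ 8: YES.
Slack = (n − k + 1) − d = 3.
The code is NOT MDS (slack = 3 > 0).
Description: the claimed parameters are [11, 4, 5]_3; such a code would be non-MDS.


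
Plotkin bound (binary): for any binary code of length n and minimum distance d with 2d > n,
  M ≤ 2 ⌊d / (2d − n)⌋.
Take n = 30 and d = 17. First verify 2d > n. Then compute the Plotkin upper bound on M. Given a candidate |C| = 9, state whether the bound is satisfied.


Plotkin bound M ≤ 8; given |C| = 9 > bound (violated).

Check applicability: 2d = 34, n = 30.
2d − n = 4 > 0, so Plotkin applies.
Compute d/(2d−n) = 17/4 ≈ 4.2500.
⌊d/(2d−n)⌋ = 4.
Plotkin bound: M ≤ 2·4 = 8.
Given |C| = 9, check: VIOLATED.
This |C| is above the Plotkin bound, so no binary code with n = 30, d = 17 and 9 codewords exists.


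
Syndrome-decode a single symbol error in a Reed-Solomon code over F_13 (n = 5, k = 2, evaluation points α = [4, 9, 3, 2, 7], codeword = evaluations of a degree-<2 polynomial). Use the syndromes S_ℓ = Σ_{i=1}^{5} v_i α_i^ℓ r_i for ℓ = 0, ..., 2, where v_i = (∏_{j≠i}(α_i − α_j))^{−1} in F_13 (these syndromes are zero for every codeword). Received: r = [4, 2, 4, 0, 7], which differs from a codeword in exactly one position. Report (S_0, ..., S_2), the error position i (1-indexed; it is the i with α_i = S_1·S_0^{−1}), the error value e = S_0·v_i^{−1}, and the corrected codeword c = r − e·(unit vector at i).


S = (12, 9, 10), error at position 1, error magnitude e = 9, c = [8, 2, 4, 0, 7].

Step 1: column multipliers v_i = (∏_{j≠i}(α_i − α_j))^{−1} mod 13.
  i = 1 (α = 4): (4−9)(4−3)(4−2)(4−7) = (−5)·1·2·(−3) = 30 ≡ 4, so v_1 = 4^{−1} = 10 (mod 13).
  i = 2 (α = 9): (9−4)(9−3)(9−2)(9−7) = 5·6·7·2 = 420 ≡ 4, so v_2 = 4^{−1} = 10 (mod 13).
  i = 3 (α = 3): (3−4)(3−9)(3−2)(3−7) = (−1)·(−6)·1·(−4) = −24 ≡ 2, so v_3 = 2^{−1} = 7 (mod 13).
  i = 4 (α = 2): (2−4)(2−9)(2−3)(2−7) = (−2)·(−7)·(−1)·(−5) = 70 ≡ 5, so v_4 = 5^{−1} = 8 (mod 13).
  i = 5 (α = 7): (7−4)(7−9)(7−3)(7−2) = 3·(−2)·4·5 = −120 ≡ 10, so v_5 = 10^{−1} = 4 (mod 13).
  v = [10, 10, 7, 8, 4].
Step 2: syndromes of r = [4, 2, 4, 0, 7] (all sums mod 13).
  S_0 = Σ v_i r_i = 10·4 + 10·2 + 7·4 + 8·0 + 4·7 = 116 ≡ 12.
  S_1 = Σ v_i α_i r_i = 10·4·4 + 10·9·2 + 7·3·4 + 8·2·0 + 4·7·7 = 620 ≡ 9.
  α_i^2 mod 13 = [3, 3, 9, 4, 10].
  S_2 = Σ v_i α_i^2 r_i = 10·3·4 + 10·3·2 + 7·9·4 + 8·4·0 + 4·10·7 = 712 ≡ 10.
  S = (12, 9, 10) ≠ 0, so r is not a codeword (an error is present).
Step 3: locate the error. For a single error e at position i, S_ℓ = v_i·e·α_i^ℓ, so α_err = S_1/S_0.
  S_0^{−1} = 12^{−1} = 12 (mod 13), so α_err = 9·12 = 108 ≡ 4 = α_1. Error position i = 1.
  Consistency check: S_2/S_1 = 10·3 = 30 ≡ 4 = α_err ✓ (single-error assumption holds).
Step 4: error magnitude e = S_0/v_1 = S_0·∏_{j≠1}(α_1 − α_j) = 12·4 = 48 ≡ 9 (mod 13).
Step 5: correct position 1: c_1 = r_1 − e = 4 − 9 ≡ 8 (mod 13). Hence c = [8, 2, 4, 0, 7].
  Check: interpolating c through the α_i gives m(x) = 5 + 4·x (degree < 2) with m(α_i) = c_i for every i, so c is indeed a codeword.


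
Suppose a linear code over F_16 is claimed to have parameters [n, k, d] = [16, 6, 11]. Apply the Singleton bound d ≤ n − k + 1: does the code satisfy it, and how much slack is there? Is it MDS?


Singleton RHS = n − k + 1 = 11, slack = 0, bound satisfied, MDS.

Singleton bound: d ≤ n − k + 1.
Here n = 16, k = 6, so n − k + 1 = 11.
Given d = 11, check d ≤ 11: YES.
Slack = (n − k + 1) − d = 0.
The code is MDS (slack = 0).
Description: the claimed parameters are [16, 6, 11]_16; such a code would be MDS (meets Singleton bound).


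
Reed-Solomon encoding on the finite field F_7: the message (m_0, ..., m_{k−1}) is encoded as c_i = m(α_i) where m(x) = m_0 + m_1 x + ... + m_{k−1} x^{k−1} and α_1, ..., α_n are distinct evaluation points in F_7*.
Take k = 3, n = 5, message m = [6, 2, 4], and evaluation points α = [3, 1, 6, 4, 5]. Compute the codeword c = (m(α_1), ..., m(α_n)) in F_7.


c = [6, 5, 1, 1, 4]

Message polynomial: m(x) = 6 + 2·x + 4·x^2 (mod 7).
For each evaluation point α_i, compute m(α_i) mod 7:
  α_1 = 3: Horner steps 4 → 0 → 6, so m(3) = 6.
  α_2 = 1: Horner steps 4 → 6 → 5, so m(1) = 5.
  α_3 = 6: Horner steps 4 → 5 → 1, so m(6) = 1.
  α_4 = 4: Horner steps 4 → 4 → 1, so m(4) = 1.
  α_5 = 5: Horner steps 4 → 1 → 4, so m(5) = 4.
Codeword c = [6, 5, 1, 1, 4] ∈ F_7^5.


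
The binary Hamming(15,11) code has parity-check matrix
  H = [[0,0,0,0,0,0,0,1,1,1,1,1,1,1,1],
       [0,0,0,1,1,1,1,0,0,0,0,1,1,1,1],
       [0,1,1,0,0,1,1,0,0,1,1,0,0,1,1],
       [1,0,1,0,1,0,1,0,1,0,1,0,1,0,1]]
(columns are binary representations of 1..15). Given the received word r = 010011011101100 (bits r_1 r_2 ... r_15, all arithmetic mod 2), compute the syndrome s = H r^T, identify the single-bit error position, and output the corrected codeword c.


s = (1, 0, 1, 1)^T, error position = 11, corrected codeword c = 010011011111100

Compute s = H r^T mod 2 one row at a time:
  s_1 = 1 + 1 + 1 + 0 + 1 + 1 + 0 + 0 = 5 ≡ 1 (mod 2).
  s_2 = 0 + 1 + 1 + 0 + 1 + 1 + 0 + 0 = 4 ≡ 0 (mod 2).
  s_3 = 1 + 0 + 1 + 0 + 1 + 0 + 0 + 0 = 3 ≡ 1 (mod 2).
  s_4 = 0 + 0 + 1 + 0 + 1 + 0 + 1 + 0 = 3 ≡ 1 (mod 2).
s = (1, 0, 1, 1)^T — this equals column 11 of H (binary 1011), so error is at position 11.
Correct: flip bit 11 of r = 010011011101100 to get c = 010011011111100.


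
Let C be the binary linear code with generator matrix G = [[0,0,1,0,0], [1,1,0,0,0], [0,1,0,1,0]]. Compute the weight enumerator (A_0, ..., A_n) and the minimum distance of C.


Weight distribution: A_0 = 1, A_1 = 1, A_2 = 3, A_3 = 3. Minimum distance d = 1.

Enumerate all 2^3 = 8 messages m ∈ F_2^3.
For each, compute codeword c = mG in F_2^5, then tally its weight.
  m = 000 → c = 00000, weight = 0.
  m = 100 → c = 00100, weight = 1.
  m = 010 → c = 11000, weight = 2.
  m = 110 → c = 11100, weight = 3.
  m = 001 → c = 01010, weight = 2.
  m = 101 → c = 01110, weight = 3.
  m = 011 → c = 10010, weight = 2.
  m = 111 → c = 10110, weight = 3.
Tally weights:
  weight 0: 1 codewords.
  weight 1: 1 codewords.
  weight 2: 3 codewords.
  weight 3: 3 codewords.
Minimum distance d = smallest w > 0 with A_w > 0 = 1.
Sanity: Σ A_w = 8 = 2^3 = 8 ✓.


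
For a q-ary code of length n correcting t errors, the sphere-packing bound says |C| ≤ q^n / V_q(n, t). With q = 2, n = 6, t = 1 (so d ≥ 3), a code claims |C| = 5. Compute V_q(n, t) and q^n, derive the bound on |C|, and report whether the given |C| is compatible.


V_q(n, t) = 7, q^n = 64, Hamming bound = 9, |C| = 5 ≤ bound (satisfied).

Step 1: Compute V_q(n, t) = Σ_{j=0}^1 C(n, j) (q−1)^j.
  j = 0: C(6,0)·(1)^0 = 1·1 = 1.
  j = 1: C(6,1)·(1)^1 = 6·1 = 6.
  V_q(n, t) = 1 + 6 = 7.
Step 2: q^n = 2^6 = 64.
Step 3: Hamming bound ⌊q^n / V_q(n,t)⌋ = ⌊64/7⌋ = 9.
Step 4: Compare |C| = 5 to 9: satisfied.
The claimed |C| lies below the Hamming bound.


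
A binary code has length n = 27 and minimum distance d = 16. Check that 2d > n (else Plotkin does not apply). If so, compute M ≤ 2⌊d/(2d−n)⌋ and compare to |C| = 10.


Plotkin bound M ≤ 6; given |C| = 10 > bound (violated).

Check applicability: 2d = 32, n = 27.
2d − n = 5 > 0, so Plotkin applies.
Compute d/(2d−n) = 16/5 ≈ 3.2000.
⌊d/(2d−n)⌋ = 3.
Plotkin bound: M ≤ 2·3 = 6.
Given |C| = 10, check: VIOLATED.
This |C| is above the Plotkin bound, so no binary code with n = 27, d = 16 and 10 codewords exists.


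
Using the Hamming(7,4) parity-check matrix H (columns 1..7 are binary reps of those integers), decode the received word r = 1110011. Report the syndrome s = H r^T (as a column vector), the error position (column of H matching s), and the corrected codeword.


s = (0, 0, 1)^T, error position = 1, corrected codeword c = 0110011

Compute s = H r^T mod 2 one row at a time:
  s_1 = 0 + 0 + 1 + 1 = 2 ≡ 0 (mod 2).
  s_2 = 1 + 1 + 1 + 1 = 4 ≡ 0 (mod 2).
  s_3 = 1 + 1 + 0 + 1 = 3 ≡ 1 (mod 2).
s = (0, 0, 1)^T — this equals column 1 of H (binary 001), so error is at position 1.
Correct: flip bit 1 of r = 1110011 to get c = 0110011.


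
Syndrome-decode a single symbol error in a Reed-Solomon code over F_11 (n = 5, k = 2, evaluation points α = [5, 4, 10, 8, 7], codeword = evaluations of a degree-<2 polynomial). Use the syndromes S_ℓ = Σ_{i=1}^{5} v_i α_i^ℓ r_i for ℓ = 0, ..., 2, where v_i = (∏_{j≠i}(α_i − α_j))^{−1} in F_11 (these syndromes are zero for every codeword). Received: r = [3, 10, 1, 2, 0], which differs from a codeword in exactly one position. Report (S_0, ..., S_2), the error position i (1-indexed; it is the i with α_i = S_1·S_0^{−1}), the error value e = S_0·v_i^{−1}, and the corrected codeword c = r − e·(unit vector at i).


S = (1, 8, 9), error at position 4, error magnitude e = 9, c = [3, 10, 1, 4, 0].

Step 1: column multipliers v_i = (∏_{j≠i}(α_i − α_j))^{−1} mod 11.
  i = 1 (α = 5): (5−4)(5−10)(5−8)(5−7) = 1·(−5)·(−3)·(−2) = −30 ≡ 3, so v_1 = 3^{−1} = 4 (mod 11).
  i = 2 (α = 4): (4−5)(4−10)(4−8)(4−7) = (−1)·(−6)·(−4)·(−3) = 72 ≡ 6, so v_2 = 6^{−1} = 2 (mod 11).
  i = 3 (α = 10): (10−5)(10−4)(10−8)(10−7) = 5·6·2·3 = 180 ≡ 4, so v_3 = 4^{−1} = 3 (mod 11).
  i = 4 (α = 8): (8−5)(8−4)(8−10)(8−7) = 3·4·(−2)·1 = −24 ≡ 9, so v_4 = 9^{−1} = 5 (mod 11).
  i = 5 (α = 7): (7−5)(7−4)(7−10)(7−8) = 2·3·(−3)·(−1) = 18 ≡ 7, so v_5 = 7^{−1} = 8 (mod 11).
  v = [4, 2, 3, 5, 8].
Step 2: syndromes of r = [3, 10, 1, 2, 0] (all sums mod 11).
  S_0 = Σ v_i r_i = 4·3 + 2·10 + 3·1 + 5·2 + 8·0 = 45 ≡ 1.
  S_1 = Σ v_i α_i r_i = 4·5·3 + 2·4·10 + 3·10·1 + 5·8·2 + 8·7·0 = 250 ≡ 8.
  α_i^2 mod 11 = [3, 5, 1, 9, 5].
  S_2 = Σ v_i α_i^2 r_i = 4·3·3 + 2·5·10 + 3·1·1 + 5·9·2 + 8·5·0 = 229 ≡ 9.
  S = (1, 8, 9) ≠ 0, so r is not a codeword (an error is present).
Step 3: locate the error. For a single error e at position i, S_ℓ = v_i·e·α_i^ℓ, so α_err = S_1/S_0.
  S_0^{−1} = 1^{−1} = 1 (mod 11), so α_err = 8·1 = 8 ≡ 8 = α_4. Error position i = 4.
  Consistency check: S_2/S_1 = 9·7 = 63 ≡ 8 = α_err ✓ (single-error assumption holds).
Step 4: error magnitude e = S_0/v_4 = S_0·∏_{j≠4}(α_4 − α_j) = 1·9 = 9 ≡ 9 (mod 11).
Step 5: correct position 4: c_4 = r_4 − e = 2 − 9 ≡ 4 (mod 11). Hence c = [3, 10, 1, 4, 0].
  Check: interpolating c through the α_i gives m(x) = 5 + 4·x (degree < 2) with m(α_i) = c_i for every i, so c is indeed a codeword.


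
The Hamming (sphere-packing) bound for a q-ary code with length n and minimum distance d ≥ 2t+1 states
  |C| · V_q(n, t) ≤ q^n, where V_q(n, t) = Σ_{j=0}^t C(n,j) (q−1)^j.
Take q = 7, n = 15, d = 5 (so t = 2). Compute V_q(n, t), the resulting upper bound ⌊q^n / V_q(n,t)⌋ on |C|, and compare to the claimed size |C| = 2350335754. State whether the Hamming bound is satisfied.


V_q(n, t) = 3871, q^n = 4747561509943, Hamming bound = 1226443169, |C| = 2350335754 > bound (violated).

Step 1: Compute V_q(n, t) = Σ_{j=0}^2 C(n, j) (q−1)^j.
  j = 0: C(15,0)·(6)^0 = 1·1 = 1.
  j = 1: C(15,1)·(6)^1 = 15·6 = 90.
  j = 2: C(15,2)·(6)^2 = 105·36 = 3780.
  V_q(n, t) = 1 + 90 + 3780 = 3871.
Step 2: q^n = 7^15 = 4747561509943.
Step 3: Hamming bound ⌊q^n / V_q(n,t)⌋ = ⌊4747561509943/3871⌋ = 1226443169.
Step 4: Compare |C| = 2350335754 to 1226443169: violated.
The claimed |C| lies above the Hamming bound, so no 7-ary code of length 15 with d ≥ 5 can have 2350335754 codewords.


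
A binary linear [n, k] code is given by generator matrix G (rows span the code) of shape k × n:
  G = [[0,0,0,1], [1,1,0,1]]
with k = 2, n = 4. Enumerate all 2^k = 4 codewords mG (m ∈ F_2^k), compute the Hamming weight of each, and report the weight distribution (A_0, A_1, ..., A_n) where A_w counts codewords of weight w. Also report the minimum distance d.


Weight distribution: A_0 = 1, A_1 = 1, A_2 = 1, A_3 = 1. Minimum distance d = 1.

Enumerate all 2^2 = 4 messages m ∈ F_2^2.
For each, compute codeword c = mG in F_2^4, then tally its weight.
  m = 00 → c = 0000, weight = 0.
  m = 10 → c = 0001, weight = 1.
  m = 01 → c = 1101, weight = 3.
  m = 11 → c = 1100, weight = 2.
Tally weights:
  weight 0: 1 codewords.
  weight 1: 1 codewords.
  weight 2: 1 codewords.
  weight 3: 1 codewords.
Minimum distance d = smallest w > 0 with A_w > 0 = 1.
Sanity: Σ A_w = 4 = 2^2 = 4 ✓.


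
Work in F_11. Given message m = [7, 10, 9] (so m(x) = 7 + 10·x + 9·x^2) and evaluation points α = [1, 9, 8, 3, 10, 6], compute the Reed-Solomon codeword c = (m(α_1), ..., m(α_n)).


c = [4, 1, 3, 8, 6, 6]

Message polynomial: m(x) = 7 + 10·x + 9·x^2 (mod 11).
For each evaluation point α_i, compute m(α_i) mod 11:
  α_1 = 1: Horner steps 9 → 8 → 4, so m(1) = 4.
  α_2 = 9: Horner steps 9 → 3 → 1, so m(9) = 1.
  α_3 = 8: Horner steps 9 → 5 → 3, so m(8) = 3.
  α_4 = 3: Horner steps 9 → 4 → 8, so m(3) = 8.
  α_5 = 10: Horner steps 9 → 1 → 6, so m(10) = 6.
  α_6 = 6: Horner steps 9 → 9 → 6, so m(6) = 6.
Codeword c = [4, 1, 3, 8, 6, 6] ∈ F_11^6.


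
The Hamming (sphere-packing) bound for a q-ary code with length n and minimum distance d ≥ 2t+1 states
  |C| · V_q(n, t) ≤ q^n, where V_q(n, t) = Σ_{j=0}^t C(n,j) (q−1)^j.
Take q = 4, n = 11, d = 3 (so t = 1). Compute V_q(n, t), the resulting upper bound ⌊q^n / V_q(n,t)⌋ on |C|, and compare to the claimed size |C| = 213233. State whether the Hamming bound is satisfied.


V_q(n, t) = 34, q^n = 4194304, Hamming bound = 123361, |C| = 213233 > bound (violated).

Step 1: Compute V_q(n, t) = Σ_{j=0}^1 C(n, j) (q−1)^j.
  j = 0: C(11,0)·(3)^0 = 1·1 = 1.
  j = 1: C(11,1)·(3)^1 = 11·3 = 33.
  V_q(n, t) = 1 + 33 = 34.
Step 2: q^n = 4^11 = 4194304.
Step 3: Hamming bound ⌊q^n / V_q(n,t)⌋ = ⌊4194304/34⌋ = 123361.
Step 4: Compare |C| = 213233 to 123361: violated.
The claimed |C| lies above the Hamming bound, so no 4-ary code of length 11 with d ≥ 3 can have 213233 codewords.


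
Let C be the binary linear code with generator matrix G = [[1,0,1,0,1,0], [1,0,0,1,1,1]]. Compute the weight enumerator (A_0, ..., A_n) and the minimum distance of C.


Weight distribution: A_0 = 1, A_3 = 2, A_4 = 1. Minimum distance d = 3.

Enumerate all 2^2 = 4 messages m ∈ F_2^2.
For each, compute codeword c = mG in F_2^6, then tally its weight.
  m = 00 → c = 000000, weight = 0.
  m = 10 → c = 101010, weight = 3.
  m = 01 → c = 100111, weight = 4.
  m = 11 → c = 001101, weight = 3.
Tally weights:
  weight 0: 1 codewords.
  weight 3: 2 codewords.
  weight 4: 1 codewords.
Minimum distance d = smallest w > 0 with A_w > 0 = 3.
Sanity: Σ A_w = 4 = 2^2 = 4 ✓.


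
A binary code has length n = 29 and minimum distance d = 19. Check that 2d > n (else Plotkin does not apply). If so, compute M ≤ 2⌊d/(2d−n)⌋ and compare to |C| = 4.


Plotkin bound M ≤ 4; given |C| = 4 ≤ bound (satisfied).

Check applicability: 2d = 38, n = 29.
2d − n = 9 > 0, so Plotkin applies.
Compute d/(2d−n) = 19/9 ≈ 2.1111.
⌊d/(2d−n)⌋ = 2.
Plotkin bound: M ≤ 2·2 = 4.
Given |C| = 4, check: satisfied.
This |C| is at the Plotkin bound.


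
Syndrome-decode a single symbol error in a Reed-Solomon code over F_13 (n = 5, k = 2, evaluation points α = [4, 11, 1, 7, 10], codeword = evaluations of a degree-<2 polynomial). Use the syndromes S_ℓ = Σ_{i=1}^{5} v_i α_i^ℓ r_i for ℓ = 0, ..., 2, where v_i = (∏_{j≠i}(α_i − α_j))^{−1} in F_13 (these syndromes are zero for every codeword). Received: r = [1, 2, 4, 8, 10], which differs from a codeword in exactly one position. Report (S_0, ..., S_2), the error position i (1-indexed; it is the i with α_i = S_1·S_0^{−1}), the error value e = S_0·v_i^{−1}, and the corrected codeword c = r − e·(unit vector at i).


S = (5, 7, 2), error at position 1, error magnitude e = 8, c = [6, 2, 4, 8, 10].

Step 1: column multipliers v_i = (∏_{j≠i}(α_i − α_j))^{−1} mod 13.
  i = 1 (α = 4): (4−11)(4−1)(4−7)(4−10) = (−7)·3·(−3)·(−6) = −378 ≡ 12, so v_1 = 12^{−1} = 12 (mod 13).
  i = 2 (α = 11): (11−4)(11−1)(11−7)(11−10) = 7·10·4·1 = 280 ≡ 7, so v_2 = 7^{−1} = 2 (mod 13).
  i = 3 (α = 1): (1−4)(1−11)(1−7)(1−10) = (−3)·(−10)·(−6)·(−9) = 1620 ≡ 8, so v_3 = 8^{−1} = 5 (mod 13).
  i = 4 (α = 7): (7−4)(7−11)(7−1)(7−10) = 3·(−4)·6·(−3) = 216 ≡ 8, so v_4 = 8^{−1} = 5 (mod 13).
  i = 5 (α = 10): (10−4)(10−11)(10−1)(10−7) = 6·(−1)·9·3 = −162 ≡ 7, so v_5 = 7^{−1} = 2 (mod 13).
  v = [12, 2, 5, 5, 2].
Step 2: syndromes of r = [1, 2, 4, 8, 10] (all sums mod 13).
  S_0 = Σ v_i r_i = 12·1 + 2·2 + 5·4 + 5·8 + 2·10 = 96 ≡ 5.
  S_1 = Σ v_i α_i r_i = 12·4·1 + 2·11·2 + 5·1·4 + 5·7·8 + 2·10·10 = 592 ≡ 7.
  α_i^2 mod 13 = [3, 4, 1, 10, 9].
  S_2 = Σ v_i α_i^2 r_i = 12·3·1 + 2·4·2 + 5·1·4 + 5·10·8 + 2·9·10 = 652 ≡ 2.
  S = (5, 7, 2) ≠ 0, so r is not a codeword (an error is present).
Step 3: locate the error. For a single error e at position i, S_ℓ = v_i·e·α_i^ℓ, so α_err = S_1/S_0.
  S_0^{−1} = 5^{−1} = 8 (mod 13), so α_err = 7·8 = 56 ≡ 4 = α_1. Error position i = 1.
  Consistency check: S_2/S_1 = 2·2 = 4 ≡ 4 = α_err ✓ (single-error assumption holds).
Step 4: error magnitude e = S_0/v_1 = S_0·∏_{j≠1}(α_1 − α_j) = 5·12 = 60 ≡ 8 (mod 13).
Step 5: correct position 1: c_1 = r_1 − e = 1 − 8 ≡ 6 (mod 13). Hence c = [6, 2, 4, 8, 10].
  Check: interpolating c through the α_i gives m(x) = 12 + 5·x (degree < 2) with m(α_i) = c_i for every i, so c is indeed a codeword.


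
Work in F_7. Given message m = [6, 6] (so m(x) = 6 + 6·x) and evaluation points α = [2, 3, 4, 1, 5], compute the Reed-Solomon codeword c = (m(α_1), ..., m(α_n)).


c = [4, 3, 2, 5, 1]

Message polynomial: m(x) = 6 + 6·x (mod 7).
For each evaluation point α_i, compute m(α_i) mod 7:
  α_1 = 2: Horner steps 6 → 4, so m(2) = 4.
  α_2 = 3: Horner steps 6 → 3, so m(3) = 3.
  α_3 = 4: Horner steps 6 → 2, so m(4) = 2.
  α_4 = 1: Horner steps 6 → 5, so m(1) = 5.
  α_5 = 5: Horner steps 6 → 1, so m(5) = 1.
Codeword c = [4, 3, 2, 5, 1] ∈ F_7^5.


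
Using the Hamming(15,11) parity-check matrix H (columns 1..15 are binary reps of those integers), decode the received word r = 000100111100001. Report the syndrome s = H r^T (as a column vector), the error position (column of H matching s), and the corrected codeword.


s = (0, 1, 1, 1)^T, error position = 7, corrected codeword c = 000100011100001

Compute s = H r^T mod 2 one row at a time:
  s_1 = 1 + 1 + 1 + 0 + 0 + 0 + 0 + 1 = 4 ≡ 0 (mod 2).
  s_2 = 1 + 0 + 0 + 1 + 0 + 0 + 0 + 1 = 3 ≡ 1 (mod 2).
  s_3 = 0 + 0 + 0 + 1 + 1 + 0 + 0 + 1 = 3 ≡ 1 (mod 2).
  s_4 = 0 + 0 + 0 + 1 + 1 + 0 + 0 + 1 = 3 ≡ 1 (mod 2).
s = (0, 1, 1, 1)^T — this equals column 7 of H (binary 0111), so error is at position 7.
Correct: flip bit 7 of r = 000100111100001 to get c = 000100011100001.


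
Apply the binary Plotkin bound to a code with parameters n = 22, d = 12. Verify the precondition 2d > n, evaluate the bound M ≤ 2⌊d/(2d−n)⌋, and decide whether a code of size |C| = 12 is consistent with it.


Plotkin bound M ≤ 12; given |C| = 12 ≤ bound (satisfied).

Check applicability: 2d = 24, n = 22.
2d − n = 2 > 0, so Plotkin applies.
Compute d/(2d−n) = 12/2 ≈ 6.0000.
⌊d/(2d−n)⌋ = 6.
Plotkin bound: M ≤ 2·6 = 12.
Given |C| = 12, check: satisfied.
This |C| is at the Plotkin bound.


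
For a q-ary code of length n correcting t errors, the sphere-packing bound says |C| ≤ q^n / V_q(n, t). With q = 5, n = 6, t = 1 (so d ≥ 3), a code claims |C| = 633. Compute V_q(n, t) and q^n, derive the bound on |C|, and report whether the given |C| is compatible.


V_q(n, t) = 25, q^n = 15625, Hamming bound = 625, |C| = 633 > bound (violated).

Step 1: Compute V_q(n, t) = Σ_{j=0}^1 C(n, j) (q−1)^j.
  j = 0: C(6,0)·(4)^0 = 1·1 = 1.
  j = 1: C(6,1)·(4)^1 = 6·4 = 24.
  V_q(n, t) = 1 + 24 = 25.
Step 2: q^n = 5^6 = 15625.
Step 3: Hamming bound ⌊q^n / V_q(n,t)⌋ = ⌊15625/25⌋ = 625.
Step 4: Compare |C| = 633 to 625: violated.
The claimed |C| lies above the Hamming bound, so no 5-ary code of length 6 with d ≥ 3 can have 633 codewords.


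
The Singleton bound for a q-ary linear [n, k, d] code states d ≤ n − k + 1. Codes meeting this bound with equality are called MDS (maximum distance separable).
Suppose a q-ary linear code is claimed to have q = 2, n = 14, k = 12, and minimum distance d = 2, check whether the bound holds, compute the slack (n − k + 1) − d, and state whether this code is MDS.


Singleton RHS = n − k + 1 = 3, slack = 1, bound satisfied, not MDS.

Singleton bound: d ≤ n − k + 1.
Here n = 14, k = 12, so n − k + 1 = 3.
Given d = 2, check d ≤ 3: YES.
Slack = (n − k + 1) − d = 1.
The code is NOT MDS (slack = 1 > 0).
Description: the claimed parameters are [14, 12, 2]_2; such a code would be non-MDS.


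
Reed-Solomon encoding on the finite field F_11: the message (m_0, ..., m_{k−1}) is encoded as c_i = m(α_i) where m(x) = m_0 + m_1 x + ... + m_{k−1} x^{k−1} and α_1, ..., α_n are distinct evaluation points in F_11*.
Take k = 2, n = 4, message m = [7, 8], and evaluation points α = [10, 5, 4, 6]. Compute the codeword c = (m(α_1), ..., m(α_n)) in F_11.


c = [10, 3, 6, 0]

Message polynomial: m(x) = 7 + 8·x (mod 11).
For each evaluation point α_i, compute m(α_i) mod 11:
  α_1 = 10: Horner steps 8 → 10, so m(10) = 10.
  α_2 = 5: Horner steps 8 → 3, so m(5) = 3.
  α_3 = 4: Horner steps 8 → 6, so m(4) = 6.
  α_4 = 6: Horner steps 8 → 0, so m(6) = 0.
Codeword c = [10, 3, 6, 0] ∈ F_11^4.


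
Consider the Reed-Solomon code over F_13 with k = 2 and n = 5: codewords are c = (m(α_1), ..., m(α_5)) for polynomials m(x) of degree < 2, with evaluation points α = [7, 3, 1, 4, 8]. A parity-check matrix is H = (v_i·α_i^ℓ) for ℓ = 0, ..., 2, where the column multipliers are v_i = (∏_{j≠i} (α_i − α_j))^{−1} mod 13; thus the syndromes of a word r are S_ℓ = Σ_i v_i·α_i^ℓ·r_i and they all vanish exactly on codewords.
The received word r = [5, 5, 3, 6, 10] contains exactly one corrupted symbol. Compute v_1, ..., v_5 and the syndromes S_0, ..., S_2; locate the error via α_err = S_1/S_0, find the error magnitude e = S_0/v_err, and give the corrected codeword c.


S = (8, 4, 2), error at position 1, error magnitude e = 9, c = [9, 5, 3, 6, 10].

Step 1: column multipliers v_i = (∏_{j≠i}(α_i − α_j))^{−1} mod 13.
  i = 1 (α = 7): (7−3)(7−1)(7−4)(7−8) = 4·6·3·(−1) = −72 ≡ 6, so v_1 = 6^{−1} = 11 (mod 13).
  i = 2 (α = 3): (3−7)(3−1)(3−4)(3−8) = (−4)·2·(−1)·(−5) = −40 ≡ 12, so v_2 = 12^{−1} = 12 (mod 13).
  i = 3 (α = 1): (1−7)(1−3)(1−4)(1−8) = (−6)·(−2)·(−3)·(−7) = 252 ≡ 5, so v_3 = 5^{−1} = 8 (mod 13).
  i = 4 (α = 4): (4−7)(4−3)(4−1)(4−8) = (−3)·1·3·(−4) = 36 ≡ 10, so v_4 = 10^{−1} = 4 (mod 13).
  i = 5 (α = 8): (8−7)(8−3)(8−1)(8−4) = 1·5·7·4 = 140 ≡ 10, so v_5 = 10^{−1} = 4 (mod 13).
  v = [11, 12, 8, 4, 4].
Step 2: syndromes of r = [5, 5, 3, 6, 10] (all sums mod 13).
  S_0 = Σ v_i r_i = 11·5 + 12·5 + 8·3 + 4·6 + 4·10 = 203 ≡ 8.
  S_1 = Σ v_i α_i r_i = 11·7·5 + 12·3·5 + 8·1·3 + 4·4·6 + 4·8·10 = 1005 ≡ 4.
  α_i^2 mod 13 = [10, 9, 1, 3, 12].
  S_2 = Σ v_i α_i^2 r_i = 11·10·5 + 12·9·5 + 8·1·3 + 4·3·6 + 4·12·10 = 1666 ≡ 2.
  S = (8, 4, 2) ≠ 0, so r is not a codeword (an error is present).
Step 3: locate the error. For a single error e at position i, S_ℓ = v_i·e·α_i^ℓ, so α_err = S_1/S_0.
  S_0^{−1} = 8^{−1} = 5 (mod 13), so α_err = 4·5 = 20 ≡ 7 = α_1. Error position i = 1.
  Consistency check: S_2/S_1 = 2·10 = 20 ≡ 7 = α_err ✓ (single-error assumption holds).
Step 4: error magnitude e = S_0/v_1 = S_0·∏_{j≠1}(α_1 − α_j) = 8·6 = 48 ≡ 9 (mod 13).
Step 5: correct position 1: c_1 = r_1 − e = 5 − 9 ≡ 9 (mod 13). Hence c = [9, 5, 3, 6, 10].
  Check: interpolating c through the α_i gives m(x) = 2 + 1·x (degree < 2) with m(α_i) = c_i for every i, so c is indeed a codeword.


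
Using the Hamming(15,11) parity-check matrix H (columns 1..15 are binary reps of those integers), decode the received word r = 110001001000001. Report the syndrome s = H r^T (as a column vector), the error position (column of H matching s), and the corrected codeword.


s = (0, 0, 1, 1)^T, error position = 3, corrected codeword c = 111001001000001

Compute s = H r^T mod 2 one row at a time:
  s_1 = 0 + 1 + 0 + 0 + 0 + 0 + 0 + 1 = 2 ≡ 0 (mod 2).
  s_2 = 0 + 0 + 1 + 0 + 0 + 0 + 0 + 1 = 2 ≡ 0 (mod 2).
  s_3 = 1 + 0 + 1 + 0 + 0 + 0 + 0 + 1 = 3 ≡ 1 (mod 2).
  s_4 = 1 + 0 + 0 + 0 + 1 + 0 + 0 + 1 = 3 ≡ 1 (mod 2).
s = (0, 0, 1, 1)^T — this equals column 3 of H (binary 0011), so error is at position 3.
Correct: flip bit 3 of r = 110001001000001 to get c = 111001001000001.


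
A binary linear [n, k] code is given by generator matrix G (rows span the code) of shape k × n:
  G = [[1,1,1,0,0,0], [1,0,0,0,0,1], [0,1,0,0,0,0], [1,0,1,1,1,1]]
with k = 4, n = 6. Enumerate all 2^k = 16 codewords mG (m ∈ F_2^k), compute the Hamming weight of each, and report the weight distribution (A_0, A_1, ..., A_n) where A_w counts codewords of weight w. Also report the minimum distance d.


Weight distribution: A_0 = 1, A_1 = 1, A_2 = 3, A_3 = 6, A_4 = 3, A_5 = 1, A_6 = 1. Minimum distance d = 1.

Enumerate all 2^4 = 16 messages m ∈ F_2^4.
For each, compute codeword c = mG in F_2^6, then tally its weight.
  m = 0000 → c = 000000, weight = 0.
  m = 1000 → c = 111000, weight = 3.
  m = 0100 → c = 100001, weight = 2.
  m = 1100 → c = 011001, weight = 3.
  m = 0010 → c = 010000, weight = 1.
  m = 1010 → c = 101000, weight = 2.
  m = 0110 → c = 110001, weight = 3.
  m = 1110 → c = 001001, weight = 2.
  m = 0001 → c = 101111, weight = 5.
  m = 1001 → c = 010111, weight = 4.
  m = 0101 → c = 001110, weight = 3.
  m = 1101 → c = 110110, weight = 4.
  m = 0011 → c = 111111, weight = 6.
  m = 1011 → c = 000111, weight = 3.
  m = 0111 → c = 011110, weight = 4.
  m = 1111 → c = 100110, weight = 3.
Tally weights:
  weight 0: 1 codewords.
  weight 1: 1 codewords.
  weight 2: 3 codewords.
  weight 3: 6 codewords.
  weight 4: 3 codewords.
  weight 5: 1 codewords.
  weight 6: 1 codewords.
Minimum distance d = smallest w > 0 with A_w > 0 = 1.
Sanity: Σ A_w = 16 = 2^4 = 16 ✓.


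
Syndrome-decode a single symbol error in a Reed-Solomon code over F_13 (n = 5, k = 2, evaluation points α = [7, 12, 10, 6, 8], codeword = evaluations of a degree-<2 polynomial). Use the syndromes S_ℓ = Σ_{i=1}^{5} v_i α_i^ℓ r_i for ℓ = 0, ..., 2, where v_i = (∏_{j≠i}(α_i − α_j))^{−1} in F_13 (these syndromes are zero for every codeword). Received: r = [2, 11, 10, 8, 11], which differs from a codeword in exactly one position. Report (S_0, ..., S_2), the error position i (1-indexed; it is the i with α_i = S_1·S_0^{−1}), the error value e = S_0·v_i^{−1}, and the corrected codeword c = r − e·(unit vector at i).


S = (5, 1, 8), error at position 5, error magnitude e = 2, c = [2, 11, 10, 8, 9].

Step 1: column multipliers v_i = (∏_{j≠i}(α_i − α_j))^{−1} mod 13.
  i = 1 (α = 7): (7−12)(7−10)(7−6)(7−8) = (−5)·(−3)·1·(−1) = −15 ≡ 11, so v_1 = 11^{−1} = 6 (mod 13).
  i = 2 (α = 12): (12−7)(12−10)(12−6)(12−8) = 5·2·6·4 = 240 ≡ 6, so v_2 = 6^{−1} = 11 (mod 13).
  i = 3 (α = 10): (10−7)(10−12)(10−6)(10−8) = 3·(−2)·4·2 = −48 ≡ 4, so v_3 = 4^{−1} = 10 (mod 13).
  i = 4 (α = 6): (6−7)(6−12)(6−10)(6−8) = (−1)·(−6)·(−4)·(−2) = 48 ≡ 9, so v_4 = 9^{−1} = 3 (mod 13).
  i = 5 (α = 8): (8−7)(8−12)(8−10)(8−6) = 1·(−4)·(−2)·2 = 16 ≡ 3, so v_5 = 3^{−1} = 9 (mod 13).
  v = [6, 11, 10, 3, 9].
Step 2: syndromes of r = [2, 11, 10, 8, 11] (all sums mod 13).
  S_0 = Σ v_i r_i = 6·2 + 11·11 + 10·10 + 3·8 + 9·11 = 356 ≡ 5.
  S_1 = Σ v_i α_i r_i = 6·7·2 + 11·12·11 + 10·10·10 + 3·6·8 + 9·8·11 = 3472 ≡ 1.
  α_i^2 mod 13 = [10, 1, 9, 10, 12].
  S_2 = Σ v_i α_i^2 r_i = 6·10·2 + 11·1·11 + 10·9·10 + 3·10·8 + 9·12·11 = 2569 ≡ 8.
  S = (5, 1, 8) ≠ 0, so r is not a codeword (an error is present).
Step 3: locate the error. For a single error e at position i, S_ℓ = v_i·e·α_i^ℓ, so α_err = S_1/S_0.
  S_0^{−1} = 5^{−1} = 8 (mod 13), so α_err = 1·8 = 8 ≡ 8 = α_5. Error position i = 5.
  Consistency check: S_2/S_1 = 8·1 = 8 ≡ 8 = α_err ✓ (single-error assumption holds).
Step 4: error magnitude e = S_0/v_5 = S_0·∏_{j≠5}(α_5 − α_j) = 5·3 = 15 ≡ 2 (mod 13).
Step 5: correct position 5: c_5 = r_5 − e = 11 − 2 ≡ 9 (mod 13). Hence c = [2, 11, 10, 8, 9].
  Check: interpolating c through the α_i gives m(x) = 5 + 7·x (degree < 2) with m(α_i) = c_i for every i, so c is indeed a codeword.


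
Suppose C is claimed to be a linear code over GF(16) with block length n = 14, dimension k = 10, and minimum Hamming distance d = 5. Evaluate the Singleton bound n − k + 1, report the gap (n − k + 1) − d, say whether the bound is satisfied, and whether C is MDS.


Singleton RHS = n − k + 1 = 5, slack = 0, bound satisfied, MDS.

Singleton bound: d ≤ n − k + 1.
Here n = 14, k = 10, so n − k + 1 = 5.
Given d = 5, check d ≤ 5: YES.
Slack = (n − k + 1) − d = 0.
The code is MDS (slack = 0).
Description: the claimed parameters are [14, 10, 5]_16; such a code would be MDS (meets Singleton bound).


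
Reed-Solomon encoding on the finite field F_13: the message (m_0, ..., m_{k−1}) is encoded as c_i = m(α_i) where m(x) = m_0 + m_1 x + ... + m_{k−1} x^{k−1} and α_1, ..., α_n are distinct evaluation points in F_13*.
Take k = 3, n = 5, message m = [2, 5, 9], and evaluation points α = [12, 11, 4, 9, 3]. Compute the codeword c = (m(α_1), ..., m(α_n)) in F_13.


c = [6, 2, 10, 9, 7]

Message polynomial: m(x) = 2 + 5·x + 9·x^2 (mod 13).
For each evaluation point α_i, compute m(α_i) mod 13:
  α_1 = 12: Horner steps 9 → 9 → 6, so m(12) = 6.
  α_2 = 11: Horner steps 9 → 0 → 2, so m(11) = 2.
  α_3 = 4: Horner steps 9 → 2 → 10, so m(4) = 10.
  α_4 = 9: Horner steps 9 → 8 → 9, so m(9) = 9.
  α_5 = 3: Horner steps 9 → 6 → 7, so m(3) = 7.
Codeword c = [6, 2, 10, 9, 7] ∈ F_13^5.


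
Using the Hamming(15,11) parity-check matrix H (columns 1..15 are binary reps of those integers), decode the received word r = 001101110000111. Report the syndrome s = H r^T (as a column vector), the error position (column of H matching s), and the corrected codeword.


s = (0, 0, 1, 0)^T, error position = 2, corrected codeword c = 011101110000111

Compute s = H r^T mod 2 one row at a time:
  s_1 = 1 + 0 + 0 + 0 + 0 + 1 + 1 + 1 = 4 ≡ 0 (mod 2).
  s_2 = 1 + 0 + 1 + 1 + 0 + 1 + 1 + 1 = 6 ≡ 0 (mod 2).
  s_3 = 0 + 1 + 1 + 1 + 0 + 0 + 1 + 1 = 5 ≡ 1 (mod 2).
  s_4 = 0 + 1 + 0 + 1 + 0 + 0 + 1 + 1 = 4 ≡ 0 (mod 2).
s = (0, 0, 1, 0)^T — this equals column 2 of H (binary 0010), so error is at position 2.
Correct: flip bit 2 of r = 001101110000111 to get c = 011101110000111.


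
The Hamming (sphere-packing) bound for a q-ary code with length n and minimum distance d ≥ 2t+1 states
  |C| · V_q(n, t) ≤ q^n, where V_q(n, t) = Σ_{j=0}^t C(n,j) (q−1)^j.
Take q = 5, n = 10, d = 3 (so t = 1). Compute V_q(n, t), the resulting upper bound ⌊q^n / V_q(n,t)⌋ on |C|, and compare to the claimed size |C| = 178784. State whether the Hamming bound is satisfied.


V_q(n, t) = 41, q^n = 9765625, Hamming bound = 238185, |C| = 178784 ≤ bound (satisfied).

Step 1: Compute V_q(n, t) = Σ_{j=0}^1 C(n, j) (q−1)^j.
  j = 0: C(10,0)·(4)^0 = 1·1 = 1.
  j = 1: C(10,1)·(4)^1 = 10·4 = 40.
  V_q(n, t) = 1 + 40 = 41.
Step 2: q^n = 5^10 = 9765625.
Step 3: Hamming bound ⌊q^n / V_q(n,t)⌋ = ⌊9765625/41⌋ = 238185.
Step 4: Compare |C| = 178784 to 238185: satisfied.
The claimed |C| lies below the Hamming bound.


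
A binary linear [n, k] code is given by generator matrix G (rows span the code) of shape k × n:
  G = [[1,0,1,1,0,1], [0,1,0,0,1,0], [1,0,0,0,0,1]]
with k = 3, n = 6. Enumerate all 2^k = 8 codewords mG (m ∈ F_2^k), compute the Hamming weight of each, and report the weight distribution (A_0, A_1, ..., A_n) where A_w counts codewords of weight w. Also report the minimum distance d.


Weight distribution: A_0 = 1, A_2 = 3, A_4 = 3, A_6 = 1. Minimum distance d = 2.

Enumerate all 2^3 = 8 messages m ∈ F_2^3.
For each, compute codeword c = mG in F_2^6, then tally its weight.
  m = 000 → c = 000000, weight = 0.
  m = 100 → c = 101101, weight = 4.
  m = 010 → c = 010010, weight = 2.
  m = 110 → c = 111111, weight = 6.
  m = 001 → c = 100001, weight = 2.
  m = 101 → c = 001100, weight = 2.
  m = 011 → c = 110011, weight = 4.
  m = 111 → c = 011110, weight = 4.
Tally weights:
  weight 0: 1 codewords.
  weight 2: 3 codewords.
  weight 4: 3 codewords.
  weight 6: 1 codewords.
Minimum distance d = smallest w > 0 with A_w > 0 = 2.
Sanity: Σ A_w = 8 = 2^3 = 8 ✓.


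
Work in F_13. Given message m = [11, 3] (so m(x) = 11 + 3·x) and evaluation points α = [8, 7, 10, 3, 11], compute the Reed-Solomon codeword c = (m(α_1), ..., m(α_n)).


c = [9, 6, 2, 7, 5]

Message polynomial: m(x) = 11 + 3·x (mod 13).
For each evaluation point α_i, compute m(α_i) mod 13:
  α_1 = 8: Horner steps 3 → 9, so m(8) = 9.
  α_2 = 7: Horner steps 3 → 6, so m(7) = 6.
  α_3 = 10: Horner steps 3 → 2, so m(10) = 2.
  α_4 = 3: Horner steps 3 → 7, so m(3) = 7.
  α_5 = 11: Horner steps 3 → 5, so m(11) = 5.
Codeword c = [9, 6, 2, 7, 5] ∈ F_13^5.


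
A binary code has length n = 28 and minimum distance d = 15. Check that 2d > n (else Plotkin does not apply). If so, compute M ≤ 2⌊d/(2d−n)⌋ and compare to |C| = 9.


Plotkin bound M ≤ 14; given |C| = 9 ≤ bound (satisfied).

Check applicability: 2d = 30, n = 28.
2d − n = 2 > 0, so Plotkin applies.
Compute d/(2d−n) = 15/2 ≈ 7.5000.
⌊d/(2d−n)⌋ = 7.
Plotkin bound: M ≤ 2·7 = 14.
Given |C| = 9, check: satisfied.
This |C| is below the Plotkin bound.


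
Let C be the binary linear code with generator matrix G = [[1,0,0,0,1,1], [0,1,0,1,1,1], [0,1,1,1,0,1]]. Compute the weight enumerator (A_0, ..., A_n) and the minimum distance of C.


Weight distribution: A_0 = 1, A_2 = 1, A_3 = 3, A_4 = 2, A_5 = 1. Minimum distance d = 2.

Enumerate all 2^3 = 8 messages m ∈ F_2^3.
For each, compute codeword c = mG in F_2^6, then tally its weight.
  m = 000 → c = 000000, weight = 0.
  m = 100 → c = 100011, weight = 3.
  m = 010 → c = 010111, weight = 4.
  m = 110 → c = 110100, weight = 3.
  m = 001 → c = 011101, weight = 4.
  m = 101 → c = 111110, weight = 5.
  m = 011 → c = 001010, weight = 2.
  m = 111 → c = 101001, weight = 3.
Tally weights:
  weight 0: 1 codewords.
  weight 2: 1 codewords.
  weight 3: 3 codewords.
  weight 4: 2 codewords.
  weight 5: 1 codewords.
Minimum distance d = smallest w > 0 with A_w > 0 = 2.
Sanity: Σ A_w = 8 = 2^3 = 8 ✓.


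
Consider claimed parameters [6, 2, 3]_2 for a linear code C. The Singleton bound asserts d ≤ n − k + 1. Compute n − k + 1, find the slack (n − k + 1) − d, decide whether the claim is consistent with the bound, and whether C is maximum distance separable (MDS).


Singleton RHS = n − k + 1 = 5, slack = 2, bound satisfied, not MDS.

Singleton bound: d ≤ n − k + 1.
Here n = 6, k = 2, so n − k + 1 = 5.
Given d = 3, check d ≤ 5: YES.
Slack = (n − k + 1) − d = 2.
The code is NOT MDS (slack = 2 > 0).
Description: the claimed parameters are [6, 2, 3]_2; such a code would be non-MDS.


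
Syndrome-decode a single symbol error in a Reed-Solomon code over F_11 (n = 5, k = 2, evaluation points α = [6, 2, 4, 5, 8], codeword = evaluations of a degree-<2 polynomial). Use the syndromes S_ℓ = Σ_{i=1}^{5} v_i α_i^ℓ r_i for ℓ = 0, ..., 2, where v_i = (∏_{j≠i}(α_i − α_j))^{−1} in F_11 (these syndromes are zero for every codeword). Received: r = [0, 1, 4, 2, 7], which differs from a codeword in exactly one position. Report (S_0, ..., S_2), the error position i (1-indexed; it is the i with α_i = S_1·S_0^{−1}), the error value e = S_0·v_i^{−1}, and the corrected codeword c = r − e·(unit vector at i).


S = (4, 8, 5), error at position 2, error magnitude e = 4, c = [0, 8, 4, 2, 7].

Step 1: column multipliers v_i = (∏_{j≠i}(α_i − α_j))^{−1} mod 11.
  i = 1 (α = 6): (6−2)(6−4)(6−5)(6−8) = 4·2·1·(−2) = −16 ≡ 6, so v_1 = 6^{−1} = 2 (mod 11).
  i = 2 (α = 2): (2−6)(2−4)(2−5)(2−8) = (−4)·(−2)·(−3)·(−6) = 144 ≡ 1, so v_2 = 1^{−1} = 1 (mod 11).
  i = 3 (α = 4): (4−6)(4−2)(4−5)(4−8) = (−2)·2·(−1)·(−4) = −16 ≡ 6, so v_3 = 6^{−1} = 2 (mod 11).
  i = 4 (α = 5): (5−6)(5−2)(5−4)(5−8) = (−1)·3·1·(−3) = 9 ≡ 9, so v_4 = 9^{−1} = 5 (mod 11).
  i = 5 (α = 8): (8−6)(8−2)(8−4)(8−5) = 2·6·4·3 = 144 ≡ 1, so v_5 = 1^{−1} = 1 (mod 11).
  v = [2, 1, 2, 5, 1].
Step 2: syndromes of r = [0, 1, 4, 2, 7] (all sums mod 11).
  S_0 = Σ v_i r_i = 2·0 + 1·1 + 2·4 + 5·2 + 1·7 = 26 ≡ 4.
  S_1 = Σ v_i α_i r_i = 2·6·0 + 1·2·1 + 2·4·4 + 5·5·2 + 1·8·7 = 140 ≡ 8.
  α_i^2 mod 11 = [3, 4, 5, 3, 9].
  S_2 = Σ v_i α_i^2 r_i = 2·3·0 + 1·4·1 + 2·5·4 + 5·3·2 + 1·9·7 = 137 ≡ 5.
  S = (4, 8, 5) ≠ 0, so r is not a codeword (an error is present).
Step 3: locate the error. For a single error e at position i, S_ℓ = v_i·e·α_i^ℓ, so α_err = S_1/S_0.
  S_0^{−1} = 4^{−1} = 3 (mod 11), so α_err = 8·3 = 24 ≡ 2 = α_2. Error position i = 2.
  Consistency check: S_2/S_1 = 5·7 = 35 ≡ 2 = α_err ✓ (single-error assumption holds).
Step 4: error magnitude e = S_0/v_2 = S_0·∏_{j≠2}(α_2 − α_j) = 4·1 = 4 ≡ 4 (mod 11).
Step 5: correct position 2: c_2 = r_2 − e = 1 − 4 ≡ 8 (mod 11). Hence c = [0, 8, 4, 2, 7].
  Check: interpolating c through the α_i gives m(x) = 1 + 9·x (degree < 2) with m(α_i) = c_i for every i, so c is indeed a codeword.
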